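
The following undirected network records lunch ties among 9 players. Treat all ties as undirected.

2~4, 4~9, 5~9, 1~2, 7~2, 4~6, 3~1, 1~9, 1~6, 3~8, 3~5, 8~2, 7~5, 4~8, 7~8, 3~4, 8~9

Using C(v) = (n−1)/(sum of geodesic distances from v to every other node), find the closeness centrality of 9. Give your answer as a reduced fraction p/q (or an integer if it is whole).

2/3

Distances from 9: 1:1, 2:2, 3:2, 4:1, 5:1, 6:2, 7:2, 8:1. Sum = 12.
n = 9, so closeness = 8/12 = 2/3.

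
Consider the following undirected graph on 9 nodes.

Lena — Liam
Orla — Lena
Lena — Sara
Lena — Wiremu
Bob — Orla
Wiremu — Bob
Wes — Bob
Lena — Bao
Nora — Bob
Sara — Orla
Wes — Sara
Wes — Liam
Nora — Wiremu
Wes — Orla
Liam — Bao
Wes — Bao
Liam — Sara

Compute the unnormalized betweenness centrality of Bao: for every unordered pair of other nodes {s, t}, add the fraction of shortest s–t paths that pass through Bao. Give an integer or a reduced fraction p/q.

1/4

Pairs whose geodesics pass through Bao — Wes–Lena: 1/4.
All other pairs contribute 0.
Summing the contributions gives betweenness(Bao) = 1/4.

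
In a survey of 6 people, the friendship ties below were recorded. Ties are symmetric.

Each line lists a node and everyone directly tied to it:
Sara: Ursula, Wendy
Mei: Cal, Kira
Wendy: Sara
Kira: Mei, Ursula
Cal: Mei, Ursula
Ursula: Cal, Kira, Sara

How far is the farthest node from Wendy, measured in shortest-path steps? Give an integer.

4

Distances from Wendy: Cal:3, Kira:3, Mei:4, Sara:1, Ursula:2.
The largest is 4 (to Mei), so the eccentricity of Wendy is 4.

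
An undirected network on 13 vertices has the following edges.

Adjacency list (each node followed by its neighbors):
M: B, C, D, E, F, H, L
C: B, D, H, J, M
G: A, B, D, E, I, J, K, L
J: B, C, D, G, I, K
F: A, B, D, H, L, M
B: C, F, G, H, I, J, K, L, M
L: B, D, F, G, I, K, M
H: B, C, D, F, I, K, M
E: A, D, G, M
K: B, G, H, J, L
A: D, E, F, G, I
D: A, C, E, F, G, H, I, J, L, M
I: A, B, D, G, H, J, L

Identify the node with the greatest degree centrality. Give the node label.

D

Degrees — A:5, B:9, C:5, D:10, E:4, F:6, G:8, H:7, I:7, J:6, K:5, L:7, M:7.
The maximum is 10, attained only by D.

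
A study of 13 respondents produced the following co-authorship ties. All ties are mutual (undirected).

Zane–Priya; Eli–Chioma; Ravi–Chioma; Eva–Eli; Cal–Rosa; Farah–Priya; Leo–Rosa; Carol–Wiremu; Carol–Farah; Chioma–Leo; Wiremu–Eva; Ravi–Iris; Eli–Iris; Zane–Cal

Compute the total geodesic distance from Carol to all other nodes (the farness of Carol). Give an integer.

39

Distances from Carol: Cal:4, Chioma:4, Eli:3, Eva:2, Farah:1, Iris:4, Leo:5, Priya:2, Ravi:5, Rosa:5, Wiremu:1, Zane:3.
Sum = 4 + 4 + 3 + 2 + 1 + 4 + 5 + 2 + 5 + 5 + 1 + 3 = 39.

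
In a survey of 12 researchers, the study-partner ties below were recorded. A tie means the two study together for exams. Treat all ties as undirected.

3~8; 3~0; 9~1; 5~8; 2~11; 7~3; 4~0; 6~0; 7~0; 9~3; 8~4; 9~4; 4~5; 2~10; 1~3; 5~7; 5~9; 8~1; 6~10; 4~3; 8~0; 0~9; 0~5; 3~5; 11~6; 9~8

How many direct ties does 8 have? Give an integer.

8 is directly tied to 0, 1, 3, 4, 5, and 9. That is 6 neighbors, so the degree of 8 is 6.

6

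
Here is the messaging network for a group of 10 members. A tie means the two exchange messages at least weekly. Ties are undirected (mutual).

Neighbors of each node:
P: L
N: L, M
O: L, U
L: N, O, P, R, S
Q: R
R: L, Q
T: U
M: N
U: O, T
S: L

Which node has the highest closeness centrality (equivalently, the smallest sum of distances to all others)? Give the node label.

Farness (sum of distances to all others) for each node — L:14, M:28, N:20, O:18, P:22, Q:28, R:20, S:22, T:32, U:24.
The smallest farness is 14, for L, so L has the highest closeness.

L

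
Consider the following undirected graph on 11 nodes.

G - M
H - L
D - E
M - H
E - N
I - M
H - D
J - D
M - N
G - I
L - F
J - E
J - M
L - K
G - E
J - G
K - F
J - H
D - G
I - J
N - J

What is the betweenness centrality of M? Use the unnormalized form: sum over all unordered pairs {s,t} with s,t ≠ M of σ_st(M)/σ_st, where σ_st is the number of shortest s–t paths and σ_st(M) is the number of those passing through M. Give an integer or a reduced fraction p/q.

Pairs whose geodesics pass through M — G–N: 1/3; G–H: 1/3; G–K: 1/3; G–L: 1/3; G–F: 1/3; N–I: 1/2; N–H: 1/2; N–K: 1/2; N–L: 1/2; N–F: 1/2; I–H: 1/2; I–K: 1/2; I–L: 1/2; I–F: 1/2.
All other pairs contribute 0.
Summing the contributions gives betweenness(M) = 37/6.

37/6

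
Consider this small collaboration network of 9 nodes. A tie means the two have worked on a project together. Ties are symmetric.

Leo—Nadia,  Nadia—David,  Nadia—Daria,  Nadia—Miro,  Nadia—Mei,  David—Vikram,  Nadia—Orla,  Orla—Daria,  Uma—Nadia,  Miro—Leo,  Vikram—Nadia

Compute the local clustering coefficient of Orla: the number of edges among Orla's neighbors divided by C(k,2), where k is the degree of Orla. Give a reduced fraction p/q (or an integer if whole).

Orla's neighbors: Daria and Nadia (k = 2).
Possible neighbor pairs: C(2,2) = 1. Edges among them: Daria–Nadia → e = 1.
Clustering(Orla) = 1/1.

1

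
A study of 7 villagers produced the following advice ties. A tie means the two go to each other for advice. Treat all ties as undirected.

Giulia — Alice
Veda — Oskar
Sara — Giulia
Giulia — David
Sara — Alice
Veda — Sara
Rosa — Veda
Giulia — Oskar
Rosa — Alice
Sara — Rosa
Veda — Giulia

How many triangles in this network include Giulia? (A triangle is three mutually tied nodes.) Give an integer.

Giulia's neighbors: Alice, David, Oskar, Sara, and Veda.
Neighbor pairs that are themselves tied: Giulia–Alice–Sara; Giulia–Oskar–Veda; Giulia–Sara–Veda. Each forms one triangle with Giulia, for 3 in total.

3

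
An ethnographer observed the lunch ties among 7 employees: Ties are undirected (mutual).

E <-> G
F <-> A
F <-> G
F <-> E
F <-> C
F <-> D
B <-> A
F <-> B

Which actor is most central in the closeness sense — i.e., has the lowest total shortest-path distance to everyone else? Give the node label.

F

Farness (sum of distances to all others) for each node — A:10, B:10, C:11, D:11, E:10, F:6, G:10.
The smallest farness is 6, for F, so F has the highest closeness.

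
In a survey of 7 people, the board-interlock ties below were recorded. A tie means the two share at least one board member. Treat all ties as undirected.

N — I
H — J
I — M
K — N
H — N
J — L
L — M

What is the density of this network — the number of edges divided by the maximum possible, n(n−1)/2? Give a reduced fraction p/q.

There are 7 edges and 7 nodes, so the maximum possible is C(7,2) = 21.
Density = 7/21 = 1/3.

1/3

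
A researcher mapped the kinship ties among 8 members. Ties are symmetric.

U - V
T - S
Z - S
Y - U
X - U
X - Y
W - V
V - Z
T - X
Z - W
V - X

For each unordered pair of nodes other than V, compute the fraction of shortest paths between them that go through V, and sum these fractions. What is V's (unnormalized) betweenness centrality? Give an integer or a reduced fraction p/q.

7

Pairs whose geodesics pass through V — S–U: 1/2; Z–U: 1; Z–Y: 2/2; Z–X: 1; W–U: 1; W–Y: 2/2; W–X: 1; W–T: 1/2.
All other pairs contribute 0.
Summing the contributions gives betweenness(V) = 7.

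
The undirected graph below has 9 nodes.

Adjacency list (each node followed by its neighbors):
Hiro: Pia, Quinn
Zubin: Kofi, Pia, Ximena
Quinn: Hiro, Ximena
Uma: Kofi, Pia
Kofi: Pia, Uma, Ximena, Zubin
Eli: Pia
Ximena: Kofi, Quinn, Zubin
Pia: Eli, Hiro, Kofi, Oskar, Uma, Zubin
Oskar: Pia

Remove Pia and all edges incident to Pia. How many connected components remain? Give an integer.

3

Without Pia, the remaining ties split the others into: {Eli}; {Hiro, Kofi, Quinn, Uma, Ximena, Zubin}; {Oskar}.
That's 3 separate components.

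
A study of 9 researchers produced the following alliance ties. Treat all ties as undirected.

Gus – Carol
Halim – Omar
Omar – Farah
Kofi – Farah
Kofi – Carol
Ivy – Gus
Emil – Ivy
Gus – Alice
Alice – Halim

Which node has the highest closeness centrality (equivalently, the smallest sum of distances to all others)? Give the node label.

Farness (sum of distances to all others) for each node — Alice:17, Carol:17, Emil:27, Farah:21, Gus:15, Halim:19, Ivy:20, Kofi:19, Omar:21.
The smallest farness is 15, for Gus, so Gus has the highest closeness.

Gus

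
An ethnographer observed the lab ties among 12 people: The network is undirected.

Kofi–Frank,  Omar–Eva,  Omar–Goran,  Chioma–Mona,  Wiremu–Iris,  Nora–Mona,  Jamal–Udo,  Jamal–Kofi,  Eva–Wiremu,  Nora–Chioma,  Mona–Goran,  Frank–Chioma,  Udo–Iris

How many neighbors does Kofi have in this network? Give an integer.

2

Kofi is directly tied to Frank and Jamal. That is 2 neighbors, so the degree of Kofi is 2.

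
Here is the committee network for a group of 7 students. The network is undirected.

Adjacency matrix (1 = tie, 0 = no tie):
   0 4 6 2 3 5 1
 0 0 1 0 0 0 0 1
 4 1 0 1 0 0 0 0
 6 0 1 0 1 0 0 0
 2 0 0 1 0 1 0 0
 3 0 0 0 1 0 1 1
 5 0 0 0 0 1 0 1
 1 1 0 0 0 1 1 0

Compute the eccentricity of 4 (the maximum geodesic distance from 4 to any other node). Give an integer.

Distances from 4: 0:1, 1:2, 2:2, 3:3, 5:3, 6:1.
The largest is 3 (to 3 and 5), so the eccentricity of 4 is 3.

3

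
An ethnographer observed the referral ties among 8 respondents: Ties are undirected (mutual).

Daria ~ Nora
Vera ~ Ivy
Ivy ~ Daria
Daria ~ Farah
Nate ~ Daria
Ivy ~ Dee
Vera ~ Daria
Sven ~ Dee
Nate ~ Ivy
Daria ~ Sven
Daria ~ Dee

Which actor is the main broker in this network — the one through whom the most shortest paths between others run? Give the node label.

Unnormalized betweenness of each node: Daria:15, Dee:1/2, Farah:0, Ivy:3/2, Nate:0, Nora:0, Sven:0, Vera:0.
Daria has the largest value, 15, making it the main broker — the node through which the most shortest paths run.

Daria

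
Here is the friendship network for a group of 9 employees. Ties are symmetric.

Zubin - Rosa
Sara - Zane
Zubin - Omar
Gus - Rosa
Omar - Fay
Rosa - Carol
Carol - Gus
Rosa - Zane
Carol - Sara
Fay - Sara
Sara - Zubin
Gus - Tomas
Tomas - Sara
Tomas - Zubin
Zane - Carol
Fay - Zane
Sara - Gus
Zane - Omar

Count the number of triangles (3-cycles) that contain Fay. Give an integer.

2

Fay's neighbors: Omar, Sara, and Zane.
Neighbor pairs that are themselves tied: Fay–Omar–Zane; Fay–Sara–Zane. Each forms one triangle with Fay, for 2 in total.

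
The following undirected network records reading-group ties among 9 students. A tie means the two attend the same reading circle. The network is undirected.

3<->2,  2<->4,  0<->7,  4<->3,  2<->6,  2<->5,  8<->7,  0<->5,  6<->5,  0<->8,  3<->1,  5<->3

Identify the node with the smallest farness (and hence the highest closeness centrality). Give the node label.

Farness (sum of distances to all others) for each node — 0:15, 1:21, 2:14, 3:14, 4:19, 5:12, 6:17, 7:21, 8:21.
The smallest farness is 12, for 5, so 5 has the highest closeness.

5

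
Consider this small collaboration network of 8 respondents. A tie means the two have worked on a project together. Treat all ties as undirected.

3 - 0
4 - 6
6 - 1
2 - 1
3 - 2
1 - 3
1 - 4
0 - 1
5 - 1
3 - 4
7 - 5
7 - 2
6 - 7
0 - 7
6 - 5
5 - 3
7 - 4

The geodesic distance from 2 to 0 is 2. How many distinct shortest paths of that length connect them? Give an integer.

3

The shortest distance is 2. The length-2 paths are: 2–1–0; 2–7–0; 2–3–0.
That gives 3 distinct shortest paths.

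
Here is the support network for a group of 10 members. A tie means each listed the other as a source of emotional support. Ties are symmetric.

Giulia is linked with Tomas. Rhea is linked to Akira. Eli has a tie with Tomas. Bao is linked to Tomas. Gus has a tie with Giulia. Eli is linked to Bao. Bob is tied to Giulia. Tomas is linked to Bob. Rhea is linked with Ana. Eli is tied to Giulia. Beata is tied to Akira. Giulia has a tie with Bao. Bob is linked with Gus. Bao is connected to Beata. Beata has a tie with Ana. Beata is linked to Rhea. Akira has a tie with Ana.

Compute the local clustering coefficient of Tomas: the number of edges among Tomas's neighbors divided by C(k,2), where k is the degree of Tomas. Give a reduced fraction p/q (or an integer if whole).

Tomas's neighbors: Bao, Bob, Eli, and Giulia (k = 4).
Possible neighbor pairs: C(4,2) = 6. Edges among them: Bao–Eli, Bao–Giulia, Bob–Giulia, Eli–Giulia → e = 4.
Clustering(Tomas) = 4/6 = 2/3.

2/3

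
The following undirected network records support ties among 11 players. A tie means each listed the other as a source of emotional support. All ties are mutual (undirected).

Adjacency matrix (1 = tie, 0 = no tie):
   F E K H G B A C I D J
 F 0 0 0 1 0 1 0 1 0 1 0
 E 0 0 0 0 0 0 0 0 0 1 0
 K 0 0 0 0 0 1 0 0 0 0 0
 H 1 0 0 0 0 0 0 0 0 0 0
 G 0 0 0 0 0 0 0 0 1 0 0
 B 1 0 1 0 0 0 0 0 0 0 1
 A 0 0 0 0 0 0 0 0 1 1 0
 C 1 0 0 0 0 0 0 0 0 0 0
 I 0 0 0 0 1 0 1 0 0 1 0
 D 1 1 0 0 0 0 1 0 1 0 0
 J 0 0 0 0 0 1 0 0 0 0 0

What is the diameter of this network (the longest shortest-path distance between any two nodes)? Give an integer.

5

Eccentricity of each node (its greatest distance to any other): A:4, B:4, C:4, D:3, E:4, F:3, G:5, H:4, I:4, J:5, K:5.
The maximum eccentricity is 5, realized for instance by the pair K–G via K – B – F – D – I – G. So the diameter is 5.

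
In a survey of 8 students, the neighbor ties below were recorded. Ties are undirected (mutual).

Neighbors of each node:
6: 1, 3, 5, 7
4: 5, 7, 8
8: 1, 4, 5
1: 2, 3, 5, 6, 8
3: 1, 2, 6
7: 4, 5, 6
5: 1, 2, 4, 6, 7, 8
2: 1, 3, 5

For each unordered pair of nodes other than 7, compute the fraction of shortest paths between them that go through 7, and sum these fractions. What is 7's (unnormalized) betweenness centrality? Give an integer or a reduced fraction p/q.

7/10

Pairs whose geodesics pass through 7 — 6–4: 1/2; 4–3: 1/5.
All other pairs contribute 0.
Summing the contributions gives betweenness(7) = 7/10.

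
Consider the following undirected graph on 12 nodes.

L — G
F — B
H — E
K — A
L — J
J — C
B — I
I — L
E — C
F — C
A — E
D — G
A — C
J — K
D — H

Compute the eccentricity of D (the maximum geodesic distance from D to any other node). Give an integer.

4

Distances from D: A:3, B:4, C:3, E:2, F:4, G:1, H:1, I:3, J:3, K:4, L:2.
The largest is 4 (to K, F, and B), so the eccentricity of D is 4.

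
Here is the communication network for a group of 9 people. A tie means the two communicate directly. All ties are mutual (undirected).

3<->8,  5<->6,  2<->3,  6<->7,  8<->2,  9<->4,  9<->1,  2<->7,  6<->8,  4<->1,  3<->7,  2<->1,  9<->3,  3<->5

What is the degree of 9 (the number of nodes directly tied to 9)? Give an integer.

9 is directly tied to 1, 3, and 4. That is 3 neighbors, so the degree of 9 is 3.

3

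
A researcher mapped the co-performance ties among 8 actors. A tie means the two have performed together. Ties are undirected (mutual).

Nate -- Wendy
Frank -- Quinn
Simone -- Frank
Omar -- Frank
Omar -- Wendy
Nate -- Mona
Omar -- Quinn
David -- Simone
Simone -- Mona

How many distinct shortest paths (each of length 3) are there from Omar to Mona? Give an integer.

The shortest distance is 3. The length-3 paths are: Omar–Frank–Simone–Mona; Omar–Wendy–Nate–Mona.
That gives 2 distinct shortest paths.

2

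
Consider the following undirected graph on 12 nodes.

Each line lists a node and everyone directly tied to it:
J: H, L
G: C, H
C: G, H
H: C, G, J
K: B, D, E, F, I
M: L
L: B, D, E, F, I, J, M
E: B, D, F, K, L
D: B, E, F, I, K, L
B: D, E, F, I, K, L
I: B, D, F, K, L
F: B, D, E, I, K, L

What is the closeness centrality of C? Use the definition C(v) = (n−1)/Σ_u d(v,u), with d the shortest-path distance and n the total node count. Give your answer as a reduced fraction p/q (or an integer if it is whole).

Distances from C: B:4, D:4, E:4, F:4, G:1, H:1, I:4, J:2, K:5, L:3, M:4. Sum = 36.
n = 12, so closeness = 11/36.

11/36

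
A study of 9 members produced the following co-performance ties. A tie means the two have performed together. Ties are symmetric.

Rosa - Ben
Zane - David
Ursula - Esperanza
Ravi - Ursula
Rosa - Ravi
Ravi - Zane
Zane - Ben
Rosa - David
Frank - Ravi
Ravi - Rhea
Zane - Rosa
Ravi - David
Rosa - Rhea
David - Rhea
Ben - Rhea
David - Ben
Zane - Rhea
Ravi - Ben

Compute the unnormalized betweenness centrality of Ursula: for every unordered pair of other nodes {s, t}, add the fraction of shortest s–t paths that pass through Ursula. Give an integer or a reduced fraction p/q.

7

Pairs whose geodesics pass through Ursula — Esperanza–Frank: 1; Esperanza–Rosa: 1; Esperanza–David: 1; Esperanza–Zane: 1; Esperanza–Ben: 1; Esperanza–Ravi: 1; Esperanza–Rhea: 1.
All other pairs contribute 0.
Summing the contributions gives betweenness(Ursula) = 7.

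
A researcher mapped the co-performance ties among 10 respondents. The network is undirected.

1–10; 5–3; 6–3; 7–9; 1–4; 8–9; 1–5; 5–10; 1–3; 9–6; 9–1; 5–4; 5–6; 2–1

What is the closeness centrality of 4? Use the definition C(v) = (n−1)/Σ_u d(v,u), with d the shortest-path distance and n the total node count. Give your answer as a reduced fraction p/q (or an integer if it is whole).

1/2

Distances from 4: 1:1, 2:2, 3:2, 5:1, 6:2, 7:3, 8:3, 9:2, 10:2. Sum = 18.
n = 10, so closeness = 9/18 = 1/2.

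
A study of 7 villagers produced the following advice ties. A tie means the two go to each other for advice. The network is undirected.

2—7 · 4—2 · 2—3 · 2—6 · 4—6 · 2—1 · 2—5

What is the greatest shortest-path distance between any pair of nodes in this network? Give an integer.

Eccentricity of each node (its greatest distance to any other): 1:2, 2:1, 3:2, 4:2, 5:2, 6:2, 7:2.
The maximum eccentricity is 2, realized for instance by the pair 7–3 via 7 – 2 – 3. So the diameter is 2.

2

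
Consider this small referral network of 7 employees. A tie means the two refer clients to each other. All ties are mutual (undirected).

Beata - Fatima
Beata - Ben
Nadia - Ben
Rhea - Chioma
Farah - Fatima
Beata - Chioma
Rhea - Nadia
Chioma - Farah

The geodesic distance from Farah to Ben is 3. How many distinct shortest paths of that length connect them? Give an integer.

2

The shortest distance is 3. The length-3 paths are: Farah–Fatima–Beata–Ben; Farah–Chioma–Beata–Ben.
That gives 2 distinct shortest paths.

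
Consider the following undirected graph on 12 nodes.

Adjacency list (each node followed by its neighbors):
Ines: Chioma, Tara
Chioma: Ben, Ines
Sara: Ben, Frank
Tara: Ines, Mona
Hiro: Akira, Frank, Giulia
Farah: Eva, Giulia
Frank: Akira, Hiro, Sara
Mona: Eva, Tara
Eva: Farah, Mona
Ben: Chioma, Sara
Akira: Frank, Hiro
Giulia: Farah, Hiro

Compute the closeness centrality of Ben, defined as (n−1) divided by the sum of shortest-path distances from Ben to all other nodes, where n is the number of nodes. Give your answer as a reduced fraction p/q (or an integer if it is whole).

Distances from Ben: Akira:3, Chioma:1, Eva:5, Farah:5, Frank:2, Giulia:4, Hiro:3, Ines:2, Mona:4, Sara:1, Tara:3. Sum = 33.
n = 12, so closeness = 11/33 = 1/3.

1/3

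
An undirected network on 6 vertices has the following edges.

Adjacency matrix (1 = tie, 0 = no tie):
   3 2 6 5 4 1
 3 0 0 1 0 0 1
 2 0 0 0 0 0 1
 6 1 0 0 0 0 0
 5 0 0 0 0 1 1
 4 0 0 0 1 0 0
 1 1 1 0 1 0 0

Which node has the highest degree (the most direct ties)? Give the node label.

Degrees — 1:3, 2:1, 3:2, 4:1, 5:2, 6:1.
The maximum is 3, attained only by 1.

1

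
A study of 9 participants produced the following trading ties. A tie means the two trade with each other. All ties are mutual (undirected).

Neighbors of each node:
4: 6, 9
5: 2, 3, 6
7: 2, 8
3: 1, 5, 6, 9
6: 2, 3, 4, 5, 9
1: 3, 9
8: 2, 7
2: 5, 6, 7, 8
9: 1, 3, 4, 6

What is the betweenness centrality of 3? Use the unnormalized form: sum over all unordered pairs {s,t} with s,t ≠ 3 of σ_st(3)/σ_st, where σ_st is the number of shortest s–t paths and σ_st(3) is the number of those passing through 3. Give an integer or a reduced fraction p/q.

Pairs whose geodesics pass through 3 — 8–1: 2/3; 7–1: 2/3; 2–1: 2/3; 5–9: 1/2; 5–1: 1; 6–1: 1/2.
All other pairs contribute 0.
Summing the contributions gives betweenness(3) = 4.

4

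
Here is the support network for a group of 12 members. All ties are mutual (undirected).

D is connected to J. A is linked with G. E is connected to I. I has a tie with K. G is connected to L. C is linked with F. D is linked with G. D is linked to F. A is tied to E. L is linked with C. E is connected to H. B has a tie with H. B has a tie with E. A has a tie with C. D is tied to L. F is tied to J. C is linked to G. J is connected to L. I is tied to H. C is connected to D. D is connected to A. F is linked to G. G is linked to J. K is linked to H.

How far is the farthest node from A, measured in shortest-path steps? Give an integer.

Distances from A: B:2, C:1, D:1, E:1, F:2, G:1, H:2, I:2, J:2, K:3, L:2.
The largest is 3 (to K), so the eccentricity of A is 3.

3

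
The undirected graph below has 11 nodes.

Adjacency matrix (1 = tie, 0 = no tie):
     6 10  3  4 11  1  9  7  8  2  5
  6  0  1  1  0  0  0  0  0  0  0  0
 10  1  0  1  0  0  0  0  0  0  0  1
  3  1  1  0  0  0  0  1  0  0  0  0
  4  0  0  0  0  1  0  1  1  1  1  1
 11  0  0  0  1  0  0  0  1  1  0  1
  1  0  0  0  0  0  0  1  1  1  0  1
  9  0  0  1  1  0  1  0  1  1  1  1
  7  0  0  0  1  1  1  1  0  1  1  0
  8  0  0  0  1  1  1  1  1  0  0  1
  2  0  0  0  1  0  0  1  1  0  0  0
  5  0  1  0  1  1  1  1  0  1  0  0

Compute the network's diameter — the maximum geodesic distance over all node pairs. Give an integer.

Eccentricity of each node (its greatest distance to any other): 1:3, 2:3, 3:3, 4:3, 5:2, 6:3, 7:3, 8:3, 9:2, 10:3, 11:3.
The maximum eccentricity is 3, realized for instance by the pair 6–4 via 6 – 3 – 9 – 4. So the diameter is 3.

3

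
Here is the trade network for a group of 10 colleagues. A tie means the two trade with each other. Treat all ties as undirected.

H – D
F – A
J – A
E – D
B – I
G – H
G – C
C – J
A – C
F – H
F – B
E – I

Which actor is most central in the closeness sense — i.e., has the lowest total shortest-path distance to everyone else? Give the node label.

F

Farness (sum of distances to all others) for each node — A:19, B:20, C:21, D:21, E:25, F:16, G:20, H:17, I:24, J:25.
The smallest farness is 16, for F, so F has the highest closeness.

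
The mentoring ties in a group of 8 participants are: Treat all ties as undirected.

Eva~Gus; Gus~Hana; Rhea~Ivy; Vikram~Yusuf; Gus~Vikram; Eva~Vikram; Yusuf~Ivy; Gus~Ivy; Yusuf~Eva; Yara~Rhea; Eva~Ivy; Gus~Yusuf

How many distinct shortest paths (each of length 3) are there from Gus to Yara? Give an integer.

1

The shortest distance is 3, and the only length-3 path is Gus–Ivy–Rhea–Yara. So there is exactly 1 shortest path.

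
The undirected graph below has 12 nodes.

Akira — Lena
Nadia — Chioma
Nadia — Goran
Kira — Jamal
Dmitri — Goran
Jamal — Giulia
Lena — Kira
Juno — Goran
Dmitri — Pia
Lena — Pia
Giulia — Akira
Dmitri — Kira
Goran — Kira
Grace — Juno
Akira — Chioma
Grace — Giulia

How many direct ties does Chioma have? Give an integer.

2

Chioma is directly tied to Akira and Nadia. That is 2 neighbors, so the degree of Chioma is 2.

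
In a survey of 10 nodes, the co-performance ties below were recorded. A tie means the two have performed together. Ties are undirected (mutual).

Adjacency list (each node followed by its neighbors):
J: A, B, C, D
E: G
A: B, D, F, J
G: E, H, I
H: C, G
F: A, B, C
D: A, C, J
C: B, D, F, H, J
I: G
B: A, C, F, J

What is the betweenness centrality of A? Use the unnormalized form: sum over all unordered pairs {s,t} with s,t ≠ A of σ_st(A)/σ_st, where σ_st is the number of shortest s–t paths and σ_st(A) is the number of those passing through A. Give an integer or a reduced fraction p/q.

7/6

Pairs whose geodesics pass through A — B–D: 1/3; J–F: 1/3; F–D: 1/2.
All other pairs contribute 0.
Summing the contributions gives betweenness(A) = 7/6.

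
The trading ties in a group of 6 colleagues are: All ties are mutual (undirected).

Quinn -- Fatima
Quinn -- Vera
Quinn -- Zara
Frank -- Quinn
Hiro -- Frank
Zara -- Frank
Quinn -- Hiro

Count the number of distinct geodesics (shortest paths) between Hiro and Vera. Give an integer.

1

The shortest distance is 2, and the only length-2 path is Hiro–Quinn–Vera. So there is exactly 1 shortest path.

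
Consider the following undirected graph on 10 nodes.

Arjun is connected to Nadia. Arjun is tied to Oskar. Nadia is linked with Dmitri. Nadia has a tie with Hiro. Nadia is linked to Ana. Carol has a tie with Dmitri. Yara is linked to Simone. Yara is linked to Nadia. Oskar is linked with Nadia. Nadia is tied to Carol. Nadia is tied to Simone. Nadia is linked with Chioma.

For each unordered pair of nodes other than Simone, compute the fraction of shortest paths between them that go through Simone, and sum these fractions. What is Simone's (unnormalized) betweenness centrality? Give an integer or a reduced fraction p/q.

0

No shortest path between any pair of other nodes passes through Simone.
Summing the contributions gives betweenness(Simone) = 0.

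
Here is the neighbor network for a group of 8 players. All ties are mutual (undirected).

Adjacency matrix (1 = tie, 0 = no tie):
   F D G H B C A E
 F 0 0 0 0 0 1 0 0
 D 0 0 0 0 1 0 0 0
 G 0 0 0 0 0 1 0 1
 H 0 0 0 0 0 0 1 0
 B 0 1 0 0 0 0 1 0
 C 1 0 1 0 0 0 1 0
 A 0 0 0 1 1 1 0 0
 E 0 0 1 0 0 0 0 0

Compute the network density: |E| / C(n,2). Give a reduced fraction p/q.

1/4

There are 7 edges and 8 nodes, so the maximum possible is C(8,2) = 28.
Density = 7/28 = 1/4.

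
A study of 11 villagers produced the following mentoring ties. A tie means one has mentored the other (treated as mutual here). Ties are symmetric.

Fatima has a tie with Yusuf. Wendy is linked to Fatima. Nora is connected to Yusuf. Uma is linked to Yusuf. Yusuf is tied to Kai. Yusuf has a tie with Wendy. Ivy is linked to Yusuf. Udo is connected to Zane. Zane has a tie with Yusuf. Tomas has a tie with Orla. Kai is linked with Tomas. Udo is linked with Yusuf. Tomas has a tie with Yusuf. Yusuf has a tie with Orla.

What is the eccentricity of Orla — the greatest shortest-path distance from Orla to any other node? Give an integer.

Distances from Orla: Fatima:2, Ivy:2, Kai:2, Nora:2, Tomas:1, Udo:2, Uma:2, Wendy:2, Yusuf:1, Zane:2.
The largest is 2 (to Nora, Zane, Udo, Wendy, Kai, Fatima, Uma, and Ivy), so the eccentricity of Orla is 2.

2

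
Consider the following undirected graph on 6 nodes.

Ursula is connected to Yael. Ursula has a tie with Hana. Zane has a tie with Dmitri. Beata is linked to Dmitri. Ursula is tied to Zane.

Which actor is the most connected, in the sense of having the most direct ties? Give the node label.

Degrees — Beata:1, Dmitri:2, Hana:1, Ursula:3, Yael:1, Zane:2.
The maximum is 3, attained only by Ursula.

Ursula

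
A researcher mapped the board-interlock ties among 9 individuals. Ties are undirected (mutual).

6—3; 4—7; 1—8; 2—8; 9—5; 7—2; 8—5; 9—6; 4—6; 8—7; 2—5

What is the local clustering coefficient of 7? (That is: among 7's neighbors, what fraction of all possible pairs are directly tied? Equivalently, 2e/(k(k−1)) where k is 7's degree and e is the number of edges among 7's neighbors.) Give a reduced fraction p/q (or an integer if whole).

1/3

7's neighbors: 2, 4, and 8 (k = 3).
Possible neighbor pairs: C(3,2) = 3. Edges among them: 2–8 → e = 1.
Clustering(7) = 1/3.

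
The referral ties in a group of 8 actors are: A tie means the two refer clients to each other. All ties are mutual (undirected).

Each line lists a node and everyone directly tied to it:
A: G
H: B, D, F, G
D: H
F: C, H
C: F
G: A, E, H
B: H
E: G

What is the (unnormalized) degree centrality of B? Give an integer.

1

B is directly tied to H. That is 1 neighbor, so the degree of B is 1.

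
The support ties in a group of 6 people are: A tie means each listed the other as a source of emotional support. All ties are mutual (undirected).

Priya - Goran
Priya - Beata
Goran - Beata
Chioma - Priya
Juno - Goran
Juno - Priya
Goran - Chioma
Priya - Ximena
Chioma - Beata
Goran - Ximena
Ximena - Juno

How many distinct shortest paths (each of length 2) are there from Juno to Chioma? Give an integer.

The shortest distance is 2. The length-2 paths are: Juno–Goran–Chioma; Juno–Priya–Chioma.
That gives 2 distinct shortest paths.

2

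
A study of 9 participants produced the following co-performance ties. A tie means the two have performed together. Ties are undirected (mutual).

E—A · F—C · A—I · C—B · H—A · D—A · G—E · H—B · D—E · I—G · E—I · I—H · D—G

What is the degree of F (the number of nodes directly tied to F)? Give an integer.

F is directly tied to C. That is 1 neighbor, so the degree of F is 1.

1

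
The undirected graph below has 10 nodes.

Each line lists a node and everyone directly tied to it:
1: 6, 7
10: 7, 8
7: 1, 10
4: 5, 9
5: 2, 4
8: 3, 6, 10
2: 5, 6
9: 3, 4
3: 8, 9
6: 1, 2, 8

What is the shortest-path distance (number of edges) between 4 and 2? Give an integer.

2

One shortest route is 4 – 5 – 2, which uses 2 edges, and 4 and 2 are not directly tied, so nothing shorter exists. So d(4,2) = 2.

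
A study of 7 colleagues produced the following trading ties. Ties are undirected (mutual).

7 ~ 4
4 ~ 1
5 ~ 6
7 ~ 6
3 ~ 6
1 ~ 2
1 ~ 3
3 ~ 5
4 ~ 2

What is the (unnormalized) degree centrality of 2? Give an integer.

2

2 is directly tied to 1 and 4. That is 2 neighbors, so the degree of 2 is 2.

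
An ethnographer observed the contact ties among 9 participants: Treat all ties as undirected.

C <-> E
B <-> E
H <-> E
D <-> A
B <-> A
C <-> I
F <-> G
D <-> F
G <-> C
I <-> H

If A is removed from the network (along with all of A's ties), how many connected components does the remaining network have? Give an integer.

1

A's neighbors (B and D) remain reachable from one another through other ties, so the rest of the network stays in one piece.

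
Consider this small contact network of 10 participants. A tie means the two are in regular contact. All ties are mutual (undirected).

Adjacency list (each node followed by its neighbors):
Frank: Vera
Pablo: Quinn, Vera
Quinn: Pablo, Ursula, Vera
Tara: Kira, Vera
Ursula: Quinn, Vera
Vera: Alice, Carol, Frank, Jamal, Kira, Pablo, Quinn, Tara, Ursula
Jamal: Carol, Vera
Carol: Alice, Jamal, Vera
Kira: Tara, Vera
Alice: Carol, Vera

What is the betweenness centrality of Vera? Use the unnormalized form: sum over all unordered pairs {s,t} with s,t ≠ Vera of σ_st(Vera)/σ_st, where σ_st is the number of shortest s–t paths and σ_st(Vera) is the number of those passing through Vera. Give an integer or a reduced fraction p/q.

Pairs whose geodesics pass through Vera — Quinn–Jamal: 1; Quinn–Kira: 1; Quinn–Carol: 1; Quinn–Alice: 1; Quinn–Tara: 1; Quinn–Frank: 1; Jamal–Kira: 1; Jamal–Alice: 1/2; Jamal–Tara: 1; Jamal–Ursula: 1; Jamal–Pablo: 1; Jamal–Frank: 1; Kira–Carol: 1; Kira–Alice: 1 … (+17 more pairs).
All other pairs contribute 0.
Summing the contributions gives betweenness(Vera) = 30.

30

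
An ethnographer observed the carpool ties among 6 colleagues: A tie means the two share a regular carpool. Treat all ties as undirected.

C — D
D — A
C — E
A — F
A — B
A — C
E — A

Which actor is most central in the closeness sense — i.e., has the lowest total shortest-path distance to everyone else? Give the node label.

Farness (sum of distances to all others) for each node — A:5, B:9, C:7, D:8, E:8, F:9.
The smallest farness is 5, for A, so A has the highest closeness.

A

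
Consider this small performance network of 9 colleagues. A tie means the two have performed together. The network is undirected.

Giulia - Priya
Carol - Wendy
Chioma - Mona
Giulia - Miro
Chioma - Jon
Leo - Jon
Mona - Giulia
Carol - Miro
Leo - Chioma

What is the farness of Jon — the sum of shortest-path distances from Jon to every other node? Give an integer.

26

Distances from Jon: Carol:5, Chioma:1, Giulia:3, Leo:1, Miro:4, Mona:2, Priya:4, Wendy:6.
Sum = 5 + 1 + 3 + 1 + 4 + 2 + 4 + 6 = 26.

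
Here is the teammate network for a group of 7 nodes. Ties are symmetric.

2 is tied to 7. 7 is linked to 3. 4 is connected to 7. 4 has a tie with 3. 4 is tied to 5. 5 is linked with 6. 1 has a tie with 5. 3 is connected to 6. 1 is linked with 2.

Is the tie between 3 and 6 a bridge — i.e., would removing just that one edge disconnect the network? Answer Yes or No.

Even without that edge, 3 still reaches 6 via 3 – 4 – 5 – 6, so the network stays connected. Not a bridge.

No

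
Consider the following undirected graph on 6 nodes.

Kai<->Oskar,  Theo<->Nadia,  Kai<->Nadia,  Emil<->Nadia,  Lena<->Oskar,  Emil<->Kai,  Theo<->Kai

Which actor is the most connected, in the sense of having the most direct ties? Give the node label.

Degrees — Emil:2, Kai:4, Lena:1, Nadia:3, Oskar:2, Theo:2.
The maximum is 4, attained only by Kai.

Kai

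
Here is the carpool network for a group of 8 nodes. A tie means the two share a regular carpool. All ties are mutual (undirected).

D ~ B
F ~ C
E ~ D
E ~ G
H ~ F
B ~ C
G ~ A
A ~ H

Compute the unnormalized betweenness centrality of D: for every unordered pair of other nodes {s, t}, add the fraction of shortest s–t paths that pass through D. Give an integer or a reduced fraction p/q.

9/2

Pairs whose geodesics pass through D — F–E: 1/2; A–B: 1/2; G–B: 1; G–C: 1/2; E–B: 1; E–C: 1.
All other pairs contribute 0.
Summing the contributions gives betweenness(D) = 9/2.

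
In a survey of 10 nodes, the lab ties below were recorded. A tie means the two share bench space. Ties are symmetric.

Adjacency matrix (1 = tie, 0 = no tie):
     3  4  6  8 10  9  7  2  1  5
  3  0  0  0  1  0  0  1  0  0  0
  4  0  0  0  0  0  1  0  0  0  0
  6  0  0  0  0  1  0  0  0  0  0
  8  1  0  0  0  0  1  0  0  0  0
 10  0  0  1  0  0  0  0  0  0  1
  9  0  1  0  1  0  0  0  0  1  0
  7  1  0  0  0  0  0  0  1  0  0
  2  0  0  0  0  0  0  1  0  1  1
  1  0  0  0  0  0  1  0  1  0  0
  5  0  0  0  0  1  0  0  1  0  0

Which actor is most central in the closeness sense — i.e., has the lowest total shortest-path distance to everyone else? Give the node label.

2

Farness (sum of distances to all others) for each node — 1:20, 2:18, 3:24, 4:30, 5:22, 6:36, 7:22, 8:26, 9:22, 10:28.
The smallest farness is 18, for 2, so 2 has the highest closeness.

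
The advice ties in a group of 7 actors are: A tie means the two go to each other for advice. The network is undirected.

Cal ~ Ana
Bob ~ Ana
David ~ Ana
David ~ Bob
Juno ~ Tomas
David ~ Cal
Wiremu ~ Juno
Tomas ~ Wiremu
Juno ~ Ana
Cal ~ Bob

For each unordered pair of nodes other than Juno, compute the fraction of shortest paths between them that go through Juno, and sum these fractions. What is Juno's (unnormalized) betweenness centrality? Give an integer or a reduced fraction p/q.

8

Pairs whose geodesics pass through Juno — Wiremu–David: 1; Wiremu–Ana: 1; Wiremu–Cal: 1; Wiremu–Bob: 1; Tomas–David: 1; Tomas–Ana: 1; Tomas–Cal: 1; Tomas–Bob: 1.
All other pairs contribute 0.
Summing the contributions gives betweenness(Juno) = 8.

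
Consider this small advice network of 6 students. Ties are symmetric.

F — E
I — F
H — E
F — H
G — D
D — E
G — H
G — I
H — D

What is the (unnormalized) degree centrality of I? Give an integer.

2

I is directly tied to F and G. That is 2 neighbors, so the degree of I is 2.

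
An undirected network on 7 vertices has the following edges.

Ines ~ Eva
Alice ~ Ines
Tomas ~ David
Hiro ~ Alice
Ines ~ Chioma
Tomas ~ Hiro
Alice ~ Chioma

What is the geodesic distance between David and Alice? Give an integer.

3

One shortest route is David – Tomas – Hiro – Alice, which uses 3 edges, and at distance 2 from David we only reach {Hiro}, which does not include Alice. So d(David,Alice) = 3.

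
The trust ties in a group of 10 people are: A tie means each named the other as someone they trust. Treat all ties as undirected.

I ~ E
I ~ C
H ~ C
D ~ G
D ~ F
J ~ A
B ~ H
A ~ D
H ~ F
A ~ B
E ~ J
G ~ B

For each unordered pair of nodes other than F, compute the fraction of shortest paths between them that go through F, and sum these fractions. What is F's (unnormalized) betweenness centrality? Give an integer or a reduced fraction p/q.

5/2

Pairs whose geodesics pass through F — D–H: 1; D–C: 1; D–I: 1/2.
All other pairs contribute 0.
Summing the contributions gives betweenness(F) = 5/2.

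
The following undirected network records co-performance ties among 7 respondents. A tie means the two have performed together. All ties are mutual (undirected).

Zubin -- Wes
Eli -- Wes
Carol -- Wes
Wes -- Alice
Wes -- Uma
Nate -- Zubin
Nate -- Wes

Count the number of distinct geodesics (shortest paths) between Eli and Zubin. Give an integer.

1

The shortest distance is 2, and the only length-2 path is Eli–Wes–Zubin. So there is exactly 1 shortest path.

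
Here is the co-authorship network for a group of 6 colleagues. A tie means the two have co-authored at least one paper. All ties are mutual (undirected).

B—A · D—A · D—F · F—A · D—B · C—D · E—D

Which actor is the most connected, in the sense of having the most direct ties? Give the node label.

D

Degrees — A:3, B:2, C:1, D:5, E:1, F:2.
The maximum is 5, attained only by D.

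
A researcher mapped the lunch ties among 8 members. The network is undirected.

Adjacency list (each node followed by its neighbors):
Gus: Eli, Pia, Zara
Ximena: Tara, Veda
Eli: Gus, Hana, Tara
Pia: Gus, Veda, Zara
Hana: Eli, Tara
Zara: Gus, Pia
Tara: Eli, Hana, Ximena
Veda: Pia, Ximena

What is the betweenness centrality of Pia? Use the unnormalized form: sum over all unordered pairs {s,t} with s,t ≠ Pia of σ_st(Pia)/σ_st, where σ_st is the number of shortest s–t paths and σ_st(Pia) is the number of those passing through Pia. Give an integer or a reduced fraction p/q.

4

Pairs whose geodesics pass through Pia — Ximena–Zara: 1; Ximena–Gus: 1/2; Veda–Zara: 1; Veda–Gus: 1; Veda–Eli: 1/2.
All other pairs contribute 0.
Summing the contributions gives betweenness(Pia) = 4.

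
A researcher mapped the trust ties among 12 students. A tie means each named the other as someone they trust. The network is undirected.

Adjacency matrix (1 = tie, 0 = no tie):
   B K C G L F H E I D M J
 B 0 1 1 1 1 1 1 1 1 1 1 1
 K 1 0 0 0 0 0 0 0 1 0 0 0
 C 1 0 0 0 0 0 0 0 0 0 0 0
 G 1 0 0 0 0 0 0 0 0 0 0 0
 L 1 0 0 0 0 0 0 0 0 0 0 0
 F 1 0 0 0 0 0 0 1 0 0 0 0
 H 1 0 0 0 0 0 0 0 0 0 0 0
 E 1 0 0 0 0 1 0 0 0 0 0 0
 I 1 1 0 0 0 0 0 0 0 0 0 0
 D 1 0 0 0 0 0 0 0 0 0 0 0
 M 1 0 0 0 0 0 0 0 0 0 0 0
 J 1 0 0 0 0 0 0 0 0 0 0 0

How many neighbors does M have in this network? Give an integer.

1

M is directly tied to B. That is 1 neighbor, so the degree of M is 1.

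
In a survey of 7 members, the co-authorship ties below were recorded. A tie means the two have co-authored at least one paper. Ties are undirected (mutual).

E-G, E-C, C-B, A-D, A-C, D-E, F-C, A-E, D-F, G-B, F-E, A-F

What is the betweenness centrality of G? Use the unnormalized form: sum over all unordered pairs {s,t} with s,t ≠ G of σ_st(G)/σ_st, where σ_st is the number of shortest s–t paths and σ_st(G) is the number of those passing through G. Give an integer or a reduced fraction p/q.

3/4

Pairs whose geodesics pass through G — E–B: 1/2; D–B: 1/4.
All other pairs contribute 0.
Summing the contributions gives betweenness(G) = 3/4.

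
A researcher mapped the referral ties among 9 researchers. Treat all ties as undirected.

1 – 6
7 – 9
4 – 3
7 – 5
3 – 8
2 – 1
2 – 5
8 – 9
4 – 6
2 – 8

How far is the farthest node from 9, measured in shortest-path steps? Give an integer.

Distances from 9: 1:3, 2:2, 3:2, 4:3, 5:2, 6:4, 7:1, 8:1.
The largest is 4 (to 6), so the eccentricity of 9 is 4.

4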